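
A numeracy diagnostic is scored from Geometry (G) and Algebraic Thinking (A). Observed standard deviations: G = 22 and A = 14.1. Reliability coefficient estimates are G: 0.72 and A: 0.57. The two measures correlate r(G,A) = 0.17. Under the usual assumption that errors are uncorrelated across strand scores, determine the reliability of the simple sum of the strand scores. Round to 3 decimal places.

Var(G+A) = 22² + 14.1² + 2·[22·14.1·0.17] = 682.81 + 105.468 = 788.278.
With uncorrelated errors the cross-covariances are all true-score covariance, so they carry over unchanged; only the diagonal terms shrink to ρᵢσᵢ².
True-score variance = [22²·0.72 + 14.1²·0.57] + 105.468 = 461.802 + 105.468 = 567.27.
Reliability = 567.27 / 788.278 = 0.720.

0.720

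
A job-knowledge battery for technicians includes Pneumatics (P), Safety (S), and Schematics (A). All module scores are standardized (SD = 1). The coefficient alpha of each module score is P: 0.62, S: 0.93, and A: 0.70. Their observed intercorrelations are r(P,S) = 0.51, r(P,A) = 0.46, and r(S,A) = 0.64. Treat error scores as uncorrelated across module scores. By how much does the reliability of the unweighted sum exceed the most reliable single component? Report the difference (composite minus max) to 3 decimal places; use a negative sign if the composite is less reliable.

Var(sum) = 3 + 3.22 = 6.22; true-score variance = 2.25 + 3.22 = 5.47; composite reliability = 0.8794.
Max component reliability = 0.9300.
Difference = 0.8794 − 0.9300 = -0.051.

-0.051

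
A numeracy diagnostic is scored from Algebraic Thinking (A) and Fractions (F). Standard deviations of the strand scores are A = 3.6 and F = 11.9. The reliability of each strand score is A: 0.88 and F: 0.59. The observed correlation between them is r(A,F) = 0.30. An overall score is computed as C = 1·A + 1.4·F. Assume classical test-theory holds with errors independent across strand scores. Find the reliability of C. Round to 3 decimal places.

0.647

Var(C) = 3.6² + 1.4²·11.9² + 2·[1.4·3.6·11.9·0.30] = 290.516 + 35.9856 = 326.501.
Because errors are independent across components, Cov(Tᵢ,Tⱼ) = Cov(Xᵢ,Xⱼ); the off-diagonal part of the true-score variance is the same as above.
True-score variance = [3.6²·0.88 + 1.4²·11.9²·0.59] + 35.9856 = 175.163 + 35.9856 = 211.148.
Reliability = 211.148 / 326.501 = 0.647.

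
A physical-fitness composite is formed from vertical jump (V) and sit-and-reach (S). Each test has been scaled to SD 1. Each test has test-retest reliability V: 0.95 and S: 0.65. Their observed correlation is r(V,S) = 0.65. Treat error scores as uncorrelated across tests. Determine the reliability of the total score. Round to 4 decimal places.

Var(V+S) = 2 + 2·[0.65] = 2 + 1.3 = 3.3.
Under uncorrelated errors the observed covariances equal the true-score covariances, so only the own-variance terms attenuate.
True-score variance = [0.95 + 0.65] + 1.3 = 1.6 + 1.3 = 2.9.
Reliability = 2.9 / 3.3 = 0.8788.

0.8788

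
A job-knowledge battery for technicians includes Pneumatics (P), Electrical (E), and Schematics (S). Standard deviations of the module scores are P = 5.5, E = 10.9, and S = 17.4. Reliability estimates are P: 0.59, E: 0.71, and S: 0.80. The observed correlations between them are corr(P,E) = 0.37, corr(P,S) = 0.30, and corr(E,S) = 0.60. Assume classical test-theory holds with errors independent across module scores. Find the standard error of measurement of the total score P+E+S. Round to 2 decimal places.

10.36

Var(total) = 451.82 + 329.375 = 781.195.
True-score variance = 344.411 + 329.375 = 673.786, so reliability = 0.8625.
Error variance = 781.195 − 673.786 = 107.409; SEM = √107.409 = 10.36.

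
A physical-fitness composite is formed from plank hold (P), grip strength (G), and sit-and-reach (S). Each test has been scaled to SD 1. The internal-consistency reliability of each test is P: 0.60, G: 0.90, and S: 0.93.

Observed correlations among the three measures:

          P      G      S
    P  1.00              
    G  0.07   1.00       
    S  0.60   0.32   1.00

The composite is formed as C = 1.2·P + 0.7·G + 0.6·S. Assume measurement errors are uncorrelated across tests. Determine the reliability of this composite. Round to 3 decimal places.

Var(C) = 1.2² + 0.7² + 0.6² + 2·[0.84·0.07 + 0.72·0.60 + 0.42·0.32] = 2.29 + 1.2504 = 3.5404.
With uncorrelated errors the cross-covariances are all true-score covariance, so they carry over unchanged; only the diagonal terms shrink to ρᵢσᵢ².
True-score variance = [1.2²·0.60 + 0.7²·0.90 + 0.6²·0.93] + 1.2504 = 1.6398 + 1.2504 = 2.8902.
Reliability = 2.8902 / 3.5404 = 0.816.

0.816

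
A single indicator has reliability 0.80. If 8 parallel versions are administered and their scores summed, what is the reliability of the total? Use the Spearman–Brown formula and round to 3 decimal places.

ρ_k = kρ / (1 + (k−1)ρ) = 8·0.80 / (1 + 7·0.80) = 6.400 / 6.600 = 0.970.

0.970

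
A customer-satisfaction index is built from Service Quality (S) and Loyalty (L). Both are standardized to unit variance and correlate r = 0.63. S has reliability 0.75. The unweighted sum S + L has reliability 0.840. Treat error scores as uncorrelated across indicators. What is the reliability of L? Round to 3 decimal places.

0.728

Var(S+L) = 2 + 2·0.63 = 3.260.
True-score variance = ρ_S + ρ_L + 2·0.63, so 0.840 = (0.75 + ρ_L + 1.26) / 3.260.
ρ_L = 0.840·3.260 − 0.75 − 1.26 = 0.728.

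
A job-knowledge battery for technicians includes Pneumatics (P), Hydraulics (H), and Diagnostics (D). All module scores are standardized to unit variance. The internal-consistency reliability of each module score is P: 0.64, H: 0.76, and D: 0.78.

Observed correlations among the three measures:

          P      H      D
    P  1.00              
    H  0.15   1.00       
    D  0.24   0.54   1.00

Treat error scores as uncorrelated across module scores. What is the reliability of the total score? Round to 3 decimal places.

0.831

Var(P+H+D) = 3 + 2·[0.15 + 0.24 + 0.54] = 3 + 1.86 = 4.86.
Because errors are independent across components, Cov(Tᵢ,Tⱼ) = Cov(Xᵢ,Xⱼ); the off-diagonal part of the true-score variance is the same as above.
True-score variance = [0.64 + 0.76 + 0.78] + 1.86 = 2.18 + 1.86 = 4.04.
Reliability = 4.04 / 4.86 = 0.831.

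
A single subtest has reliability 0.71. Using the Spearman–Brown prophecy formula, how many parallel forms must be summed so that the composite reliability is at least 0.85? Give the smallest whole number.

k ≥ ρ*(1−ρ₁)/(ρ₁(1−ρ*)) = 0.85·0.29 / (0.71·0.15) = 2.315.
Smallest integer k = 3.

3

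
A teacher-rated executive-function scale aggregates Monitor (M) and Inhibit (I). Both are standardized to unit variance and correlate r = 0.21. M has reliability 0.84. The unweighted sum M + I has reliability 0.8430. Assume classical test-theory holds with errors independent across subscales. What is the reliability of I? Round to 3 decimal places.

0.780

Var(M+I) = 2 + 2·0.21 = 2.420.
True-score variance = ρ_M + ρ_I + 2·0.21, so 0.8430 = (0.84 + ρ_I + 0.42) / 2.420.
ρ_I = 0.8430·2.420 − 0.84 − 0.42 = 0.780.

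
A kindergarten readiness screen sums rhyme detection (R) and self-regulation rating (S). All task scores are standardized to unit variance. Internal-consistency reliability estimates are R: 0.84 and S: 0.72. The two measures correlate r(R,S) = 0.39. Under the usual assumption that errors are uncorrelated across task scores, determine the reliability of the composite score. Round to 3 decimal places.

0.842

Var(R+S) = 2 + 2·[0.39] = 2 + 0.78 = 2.78.
With uncorrelated errors the cross-covariances are all true-score covariance, so they carry over unchanged; only the diagonal terms shrink to ρᵢσᵢ².
True-score variance = [0.84 + 0.72] + 0.78 = 1.56 + 0.78 = 2.34.
Reliability = 2.34 / 2.78 = 0.842.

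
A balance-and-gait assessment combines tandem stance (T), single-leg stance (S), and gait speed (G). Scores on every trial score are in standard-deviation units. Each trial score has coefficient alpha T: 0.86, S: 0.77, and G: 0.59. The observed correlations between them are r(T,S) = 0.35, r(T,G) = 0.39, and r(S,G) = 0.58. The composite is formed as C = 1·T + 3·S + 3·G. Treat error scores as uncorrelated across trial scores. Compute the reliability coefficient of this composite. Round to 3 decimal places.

0.826

Var(C) = 1 + 3² + 3² + 2·[3·0.35 + 3·0.39 + 9·0.58] = 19 + 14.88 = 33.88.
With uncorrelated errors the cross-covariances are all true-score covariance, so they carry over unchanged; only the diagonal terms shrink to ρᵢσᵢ².
True-score variance = [0.86 + 3²·0.77 + 3²·0.59] + 14.88 = 13.1 + 14.88 = 27.98.
Reliability = 27.98 / 33.88 = 0.826.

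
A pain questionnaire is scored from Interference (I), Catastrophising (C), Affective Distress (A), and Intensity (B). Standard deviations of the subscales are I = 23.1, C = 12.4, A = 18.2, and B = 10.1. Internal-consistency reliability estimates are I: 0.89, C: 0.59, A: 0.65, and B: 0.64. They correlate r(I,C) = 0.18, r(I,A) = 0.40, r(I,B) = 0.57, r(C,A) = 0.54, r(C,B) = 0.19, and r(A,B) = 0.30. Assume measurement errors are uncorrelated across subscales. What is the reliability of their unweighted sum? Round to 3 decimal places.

Var(I+C+A+B) = 23.1² + 12.4² + 18.2² + 10.1² + 2·[23.1·12.4·0.18 + 23.1·18.2·0.40 + 23.1·10.1·0.57 + 12.4·18.2·0.54 + 12.4·10.1·0.19 + 18.2·10.1·0.30] = 1120.62 + 1107.05 = 2227.67.
Because errors are independent across components, Cov(Tᵢ,Tⱼ) = Cov(Xᵢ,Xⱼ); the off-diagonal part of the true-score variance is the same as above.
True-score variance = [23.1²·0.89 + 12.4²·0.59 + 18.2²·0.65 + 10.1²·0.64] + 1107.05 = 846.224 + 1107.05 = 1953.27.
Reliability = 1953.27 / 2227.67 = 0.877.

0.877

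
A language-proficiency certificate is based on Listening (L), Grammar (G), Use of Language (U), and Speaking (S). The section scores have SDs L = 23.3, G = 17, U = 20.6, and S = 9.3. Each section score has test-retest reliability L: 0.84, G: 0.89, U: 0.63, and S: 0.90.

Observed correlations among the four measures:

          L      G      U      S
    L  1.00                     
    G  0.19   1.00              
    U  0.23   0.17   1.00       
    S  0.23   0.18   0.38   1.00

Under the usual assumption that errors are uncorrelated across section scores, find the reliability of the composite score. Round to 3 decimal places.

Var(L+G+U+S) = 23.3² + 17² + 20.6² + 9.3² + 2·[23.3·17·0.19 + 23.3·20.6·0.23 + 23.3·9.3·0.23 + 17·20.6·0.17 + 17·9.3·0.18 + 20.6·9.3·0.38] = 1342.74 + 792.571 = 2135.31.
With uncorrelated errors the cross-covariances are all true-score covariance, so they carry over unchanged; only the diagonal terms shrink to ρᵢσᵢ².
True-score variance = [23.3²·0.84 + 17²·0.89 + 20.6²·0.63 + 9.3²·0.90] + 792.571 = 1058.43 + 792.571 = 1851.
Reliability = 1851 / 2135.31 = 0.867.

0.867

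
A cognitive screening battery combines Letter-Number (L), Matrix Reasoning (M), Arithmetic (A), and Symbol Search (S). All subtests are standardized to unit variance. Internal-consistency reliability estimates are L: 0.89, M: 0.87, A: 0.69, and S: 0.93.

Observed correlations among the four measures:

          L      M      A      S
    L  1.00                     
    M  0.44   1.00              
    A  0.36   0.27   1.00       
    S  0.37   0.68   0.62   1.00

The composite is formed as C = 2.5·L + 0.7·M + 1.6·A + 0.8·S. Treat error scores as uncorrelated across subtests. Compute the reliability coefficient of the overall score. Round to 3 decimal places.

Var(C) = 2.5² + 0.7² + 1.6² + 0.8² + 2·[1.75·0.44 + 4·0.36 + 2·0.37 + 1.12·0.27 + 0.56·0.68 + 1.28·0.62] = 9.94 + 8.8536 = 18.7936.
Under uncorrelated errors the observed covariances equal the true-score covariances, so only the own-variance terms attenuate.
True-score variance = [2.5²·0.89 + 0.7²·0.87 + 1.6²·0.69 + 0.8²·0.93] + 8.8536 = 8.3504 + 8.8536 = 17.204.
Reliability = 17.204 / 18.7936 = 0.915.

0.915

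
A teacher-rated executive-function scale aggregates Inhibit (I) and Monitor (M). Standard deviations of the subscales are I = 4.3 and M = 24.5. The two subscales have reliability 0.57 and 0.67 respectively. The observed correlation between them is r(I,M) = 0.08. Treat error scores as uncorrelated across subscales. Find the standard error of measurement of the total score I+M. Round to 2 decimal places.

14.35

Var(total) = 618.74 + 16.856 = 635.596.
True-score variance = 412.707 + 16.856 = 429.563, so reliability = 0.6758.
Error variance = 635.596 − 429.563 = 206.033; SEM = √206.033 = 14.35.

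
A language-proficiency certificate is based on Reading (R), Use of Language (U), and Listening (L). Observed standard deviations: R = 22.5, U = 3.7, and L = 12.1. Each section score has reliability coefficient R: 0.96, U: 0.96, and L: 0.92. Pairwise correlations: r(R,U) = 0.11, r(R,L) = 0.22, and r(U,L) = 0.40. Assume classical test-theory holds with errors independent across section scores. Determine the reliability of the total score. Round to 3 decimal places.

Var(R+U+L) = 22.5² + 3.7² + 12.1² + 2·[22.5·3.7·0.11 + 22.5·12.1·0.22 + 3.7·12.1·0.40] = 666.35 + 173.921 = 840.271.
Because errors are independent across components, Cov(Tᵢ,Tⱼ) = Cov(Xᵢ,Xⱼ); the off-diagonal part of the true-score variance is the same as above.
True-score variance = [22.5²·0.96 + 3.7²·0.96 + 12.1²·0.92] + 173.921 = 633.84 + 173.921 = 807.761.
Reliability = 807.761 / 840.271 = 0.961.

0.961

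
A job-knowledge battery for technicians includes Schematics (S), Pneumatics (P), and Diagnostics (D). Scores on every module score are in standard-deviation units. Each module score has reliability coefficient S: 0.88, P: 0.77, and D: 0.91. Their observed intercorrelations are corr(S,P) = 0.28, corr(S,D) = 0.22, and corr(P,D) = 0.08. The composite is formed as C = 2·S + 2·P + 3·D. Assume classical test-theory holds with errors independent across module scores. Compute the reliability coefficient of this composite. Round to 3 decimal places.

0.903

Var(C) = 2² + 2² + 3² + 2·[4·0.28 + 6·0.22 + 6·0.08] = 17 + 5.84 = 22.84.
With uncorrelated errors the cross-covariances are all true-score covariance, so they carry over unchanged; only the diagonal terms shrink to ρᵢσᵢ².
True-score variance = [2²·0.88 + 2²·0.77 + 3²·0.91] + 5.84 = 14.79 + 5.84 = 20.63.
Reliability = 20.63 / 22.84 = 0.903.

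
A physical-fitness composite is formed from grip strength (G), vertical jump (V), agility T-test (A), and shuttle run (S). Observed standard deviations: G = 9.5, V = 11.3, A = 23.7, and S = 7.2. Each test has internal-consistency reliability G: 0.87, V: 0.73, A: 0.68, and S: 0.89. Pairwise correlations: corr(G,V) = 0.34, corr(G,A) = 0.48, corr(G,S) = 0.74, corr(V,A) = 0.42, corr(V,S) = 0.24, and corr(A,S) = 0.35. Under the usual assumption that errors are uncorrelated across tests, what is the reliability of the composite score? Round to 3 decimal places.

0.856

Var(G+V+A+S) = 9.5² + 11.3² + 23.7² + 7.2² + 2·[9.5·11.3·0.34 + 9.5·23.7·0.48 + 9.5·7.2·0.74 + 11.3·23.7·0.42 + 11.3·7.2·0.24 + 23.7·7.2·0.35] = 831.47 + 773.835 = 1605.31.
With uncorrelated errors the cross-covariances are all true-score covariance, so they carry over unchanged; only the diagonal terms shrink to ρᵢσᵢ².
True-score variance = [9.5²·0.87 + 11.3²·0.73 + 23.7²·0.68 + 7.2²·0.89] + 773.835 = 599.818 + 773.835 = 1373.65.
Reliability = 1373.65 / 1605.31 = 0.856.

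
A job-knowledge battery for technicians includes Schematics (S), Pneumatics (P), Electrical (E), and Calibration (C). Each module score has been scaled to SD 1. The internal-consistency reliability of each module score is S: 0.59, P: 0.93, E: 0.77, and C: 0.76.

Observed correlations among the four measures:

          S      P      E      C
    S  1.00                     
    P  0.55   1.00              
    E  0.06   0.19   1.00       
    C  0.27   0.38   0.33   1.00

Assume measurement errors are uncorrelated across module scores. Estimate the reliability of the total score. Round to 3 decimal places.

0.874

Var(S+P+E+C) = 4 + 2·[0.55 + 0.06 + 0.27 + 0.19 + 0.38 + 0.33] = 4 + 3.56 = 7.56.
With uncorrelated errors the cross-covariances are all true-score covariance, so they carry over unchanged; only the diagonal terms shrink to ρᵢσᵢ².
True-score variance = [0.59 + 0.93 + 0.77 + 0.76] + 3.56 = 3.05 + 3.56 = 6.61.
Reliability = 6.61 / 7.56 = 0.874.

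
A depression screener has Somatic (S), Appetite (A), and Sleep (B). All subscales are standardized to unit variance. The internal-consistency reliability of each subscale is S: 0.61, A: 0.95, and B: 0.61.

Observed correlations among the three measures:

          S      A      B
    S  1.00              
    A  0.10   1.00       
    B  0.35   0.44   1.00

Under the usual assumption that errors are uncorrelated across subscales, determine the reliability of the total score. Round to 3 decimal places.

Var(S+A+B) = 3 + 2·[0.10 + 0.35 + 0.44] = 3 + 1.78 = 4.78.
Under uncorrelated errors the observed covariances equal the true-score covariances, so only the own-variance terms attenuate.
True-score variance = [0.61 + 0.95 + 0.61] + 1.78 = 2.17 + 1.78 = 3.95.
Reliability = 3.95 / 4.78 = 0.826.

0.826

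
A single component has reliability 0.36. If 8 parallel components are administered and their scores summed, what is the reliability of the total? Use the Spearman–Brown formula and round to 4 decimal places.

0.8182

ρ_k = kρ / (1 + (k−1)ρ) = 8·0.36 / (1 + 7·0.36) = 2.880 / 3.520 = 0.8182.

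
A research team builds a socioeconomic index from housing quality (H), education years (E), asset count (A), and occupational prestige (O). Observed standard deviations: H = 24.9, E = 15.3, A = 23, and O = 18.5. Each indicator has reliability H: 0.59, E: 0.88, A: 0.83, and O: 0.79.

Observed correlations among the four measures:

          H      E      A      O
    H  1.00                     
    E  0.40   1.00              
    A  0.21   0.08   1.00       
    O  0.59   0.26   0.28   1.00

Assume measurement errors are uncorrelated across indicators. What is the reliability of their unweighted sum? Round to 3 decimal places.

0.864

Var(H+E+A+O) = 24.9² + 15.3² + 23² + 18.5² + 2·[24.9·15.3·0.40 + 24.9·23·0.21 + 24.9·18.5·0.59 + 15.3·23·0.08 + 15.3·18.5·0.26 + 23·18.5·0.28] = 1725.35 + 1530.65 = 3256.
With uncorrelated errors the cross-covariances are all true-score covariance, so they carry over unchanged; only the diagonal terms shrink to ρᵢσᵢ².
True-score variance = [24.9²·0.59 + 15.3²·0.88 + 23²·0.83 + 18.5²·0.79] + 1530.65 = 1281.25 + 1530.65 = 2811.9.
Reliability = 2811.9 / 3256 = 0.864.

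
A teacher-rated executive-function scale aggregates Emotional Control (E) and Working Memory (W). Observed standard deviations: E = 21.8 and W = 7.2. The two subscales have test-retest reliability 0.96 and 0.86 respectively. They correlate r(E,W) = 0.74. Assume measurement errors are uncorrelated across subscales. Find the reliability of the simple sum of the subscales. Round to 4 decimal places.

Var(E+W) = 21.8² + 7.2² + 2·[21.8·7.2·0.74] = 527.08 + 232.301 = 759.381.
With uncorrelated errors the cross-covariances are all true-score covariance, so they carry over unchanged; only the diagonal terms shrink to ρᵢσᵢ².
True-score variance = [21.8²·0.96 + 7.2²·0.86] + 232.301 = 500.813 + 232.301 = 733.114.
Reliability = 733.114 / 759.381 = 0.9654.

0.9654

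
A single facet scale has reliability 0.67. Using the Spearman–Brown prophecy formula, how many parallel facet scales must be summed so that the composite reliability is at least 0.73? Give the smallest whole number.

2

k ≥ ρ*(1−ρ₁)/(ρ₁(1−ρ*)) = 0.73·0.33 / (0.67·0.27) = 1.332.
Smallest integer k = 2.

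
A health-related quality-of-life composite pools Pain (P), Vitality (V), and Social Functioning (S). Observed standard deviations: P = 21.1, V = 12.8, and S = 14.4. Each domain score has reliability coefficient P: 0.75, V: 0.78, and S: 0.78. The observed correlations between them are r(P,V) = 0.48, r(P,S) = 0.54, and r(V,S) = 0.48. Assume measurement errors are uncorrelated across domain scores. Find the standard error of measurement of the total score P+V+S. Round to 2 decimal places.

13.89

Var(total) = 816.41 + 764.371 = 1580.78.
True-score variance = 623.444 + 764.371 = 1387.81, so reliability = 0.8779.
Error variance = 1580.78 − 1387.81 = 192.966; SEM = √192.966 = 13.89.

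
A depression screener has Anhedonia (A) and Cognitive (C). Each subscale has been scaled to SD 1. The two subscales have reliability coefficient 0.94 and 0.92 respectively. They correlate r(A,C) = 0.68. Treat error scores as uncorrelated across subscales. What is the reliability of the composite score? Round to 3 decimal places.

Var(A+C) = 2 + 2·[0.68] = 2 + 1.36 = 3.36.
Because errors are independent across components, Cov(Tᵢ,Tⱼ) = Cov(Xᵢ,Xⱼ); the off-diagonal part of the true-score variance is the same as above.
True-score variance = [0.94 + 0.92] + 1.36 = 1.86 + 1.36 = 3.22.
Reliability = 3.22 / 3.36 = 0.958.

0.958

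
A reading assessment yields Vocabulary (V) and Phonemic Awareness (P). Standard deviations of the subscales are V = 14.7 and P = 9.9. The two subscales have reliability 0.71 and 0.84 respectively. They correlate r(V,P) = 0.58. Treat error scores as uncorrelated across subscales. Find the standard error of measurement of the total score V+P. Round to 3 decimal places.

Var(total) = 314.1 + 168.815 = 482.915.
True-score variance = 235.752 + 168.815 = 404.567, so reliability = 0.8378.
Error variance = 482.915 − 404.567 = 78.3477; SEM = √78.3477 = 8.851.

8.851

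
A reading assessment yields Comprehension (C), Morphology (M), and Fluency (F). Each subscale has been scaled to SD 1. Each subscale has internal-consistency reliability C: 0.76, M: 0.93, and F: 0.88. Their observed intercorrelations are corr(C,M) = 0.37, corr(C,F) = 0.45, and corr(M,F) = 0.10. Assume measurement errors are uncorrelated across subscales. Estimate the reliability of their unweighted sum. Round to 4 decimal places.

0.9112

Var(C+M+F) = 3 + 2·[0.37 + 0.45 + 0.10] = 3 + 1.84 = 4.84.
Under uncorrelated errors the observed covariances equal the true-score covariances, so only the own-variance terms attenuate.
True-score variance = [0.76 + 0.93 + 0.88] + 1.84 = 2.57 + 1.84 = 4.41.
Reliability = 4.41 / 4.84 = 0.9112.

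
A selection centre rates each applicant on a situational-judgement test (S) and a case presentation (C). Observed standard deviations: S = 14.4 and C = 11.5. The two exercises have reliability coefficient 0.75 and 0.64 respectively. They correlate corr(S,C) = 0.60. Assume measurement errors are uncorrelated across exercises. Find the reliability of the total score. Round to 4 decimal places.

Var(S+C) = 14.4² + 11.5² + 2·[14.4·11.5·0.60] = 339.61 + 198.72 = 538.33.
With uncorrelated errors the cross-covariances are all true-score covariance, so they carry over unchanged; only the diagonal terms shrink to ρᵢσᵢ².
True-score variance = [14.4²·0.75 + 11.5²·0.64] + 198.72 = 240.16 + 198.72 = 438.88.
Reliability = 438.88 / 538.33 = 0.8153.

0.8153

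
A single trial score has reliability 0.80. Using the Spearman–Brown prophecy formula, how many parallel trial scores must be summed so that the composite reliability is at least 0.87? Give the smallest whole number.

2

k ≥ ρ*(1−ρ₁)/(ρ₁(1−ρ*)) = 0.87·0.20 / (0.80·0.13) = 1.673.
Smallest integer k = 2.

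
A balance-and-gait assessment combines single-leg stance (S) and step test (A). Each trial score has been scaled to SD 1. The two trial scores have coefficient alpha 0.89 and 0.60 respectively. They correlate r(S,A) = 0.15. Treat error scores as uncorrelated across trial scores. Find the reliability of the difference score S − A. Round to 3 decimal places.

0.700

Var(S−A) = 1 + 1 − 2·0.15 = 2 − 0.3 = 1.7.
With uncorrelated errors the cross-covariances are all true-score covariance, so they carry over unchanged; only the diagonal terms shrink to ρᵢσᵢ².
True-score variance = [0.89 + 0.60] − 0.3 = 1.49 − 0.3 = 1.19.
Reliability = 1.19 / 1.7 = 0.700.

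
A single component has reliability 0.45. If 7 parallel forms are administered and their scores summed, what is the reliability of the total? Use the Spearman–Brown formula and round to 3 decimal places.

ρ_k = kρ / (1 + (k−1)ρ) = 7·0.45 / (1 + 6·0.45) = 3.150 / 3.700 = 0.851.

0.851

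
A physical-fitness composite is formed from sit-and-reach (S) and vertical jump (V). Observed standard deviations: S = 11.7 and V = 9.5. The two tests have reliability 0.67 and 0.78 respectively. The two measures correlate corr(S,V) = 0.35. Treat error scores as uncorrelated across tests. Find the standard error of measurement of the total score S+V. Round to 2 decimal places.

8.06

Var(total) = 227.14 + 77.805 = 304.945.
True-score variance = 162.111 + 77.805 = 239.916, so reliability = 0.7868.
Error variance = 304.945 − 239.916 = 65.0287; SEM = √65.0287 = 8.06.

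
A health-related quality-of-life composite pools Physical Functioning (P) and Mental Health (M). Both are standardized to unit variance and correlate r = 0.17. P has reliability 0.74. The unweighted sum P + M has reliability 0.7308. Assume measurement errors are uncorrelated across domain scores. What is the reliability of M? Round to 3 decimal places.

Var(P+M) = 2 + 2·0.17 = 2.340.
True-score variance = ρ_P + ρ_M + 2·0.17, so 0.7308 = (0.74 + ρ_M + 0.34) / 2.340.
ρ_M = 0.7308·2.340 − 0.74 − 0.34 = 0.630.

0.630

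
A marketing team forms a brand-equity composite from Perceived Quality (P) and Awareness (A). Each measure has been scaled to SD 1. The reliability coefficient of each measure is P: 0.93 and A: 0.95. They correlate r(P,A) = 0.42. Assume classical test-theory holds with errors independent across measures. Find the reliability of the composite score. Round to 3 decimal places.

Var(P+A) = 2 + 2·[0.42] = 2 + 0.84 = 2.84.
Under uncorrelated errors the observed covariances equal the true-score covariances, so only the own-variance terms attenuate.
True-score variance = [0.93 + 0.95] + 0.84 = 1.88 + 0.84 = 2.72.
Reliability = 2.72 / 2.84 = 0.958.

0.958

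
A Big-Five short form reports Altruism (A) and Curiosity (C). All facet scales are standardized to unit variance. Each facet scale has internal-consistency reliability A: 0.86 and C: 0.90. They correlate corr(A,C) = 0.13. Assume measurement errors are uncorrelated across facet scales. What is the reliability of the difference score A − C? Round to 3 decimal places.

Var(A−C) = 1 + 1 − 2·0.13 = 2 − 0.26 = 1.74.
Because errors are independent across components, Cov(Tᵢ,Tⱼ) = Cov(Xᵢ,Xⱼ); the off-diagonal part of the true-score variance is the same as above.
True-score variance = [0.86 + 0.90] − 0.26 = 1.76 − 0.26 = 1.5.
Reliability = 1.5 / 1.74 = 0.862.

0.862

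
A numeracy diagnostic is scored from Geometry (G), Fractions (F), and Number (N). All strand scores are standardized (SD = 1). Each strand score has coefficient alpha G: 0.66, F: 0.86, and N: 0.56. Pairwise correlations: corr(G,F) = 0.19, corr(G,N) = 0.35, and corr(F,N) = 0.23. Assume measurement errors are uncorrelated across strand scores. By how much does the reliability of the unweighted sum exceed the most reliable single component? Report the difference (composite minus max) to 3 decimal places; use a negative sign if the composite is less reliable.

-0.063

Var(sum) = 3 + 1.54 = 4.54; true-score variance = 2.08 + 1.54 = 3.62; composite reliability = 0.7974.
Max component reliability = 0.8600.
Difference = 0.7974 − 0.8600 = -0.063.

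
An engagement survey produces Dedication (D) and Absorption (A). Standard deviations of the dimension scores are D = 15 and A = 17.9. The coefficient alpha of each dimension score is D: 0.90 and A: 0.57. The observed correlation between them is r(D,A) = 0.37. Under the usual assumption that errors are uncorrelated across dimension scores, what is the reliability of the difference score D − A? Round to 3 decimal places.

0.538

Var(D−A) = 15² + 17.9² − 2·15·17.9·0.37 = 545.41 − 198.69 = 346.72.
With uncorrelated errors the cross-covariances are all true-score covariance, so they carry over unchanged; only the diagonal terms shrink to ρᵢσᵢ².
True-score variance = [15²·0.90 + 17.9²·0.57] − 198.69 = 385.134 − 198.69 = 186.444.
Reliability = 186.444 / 346.72 = 0.538.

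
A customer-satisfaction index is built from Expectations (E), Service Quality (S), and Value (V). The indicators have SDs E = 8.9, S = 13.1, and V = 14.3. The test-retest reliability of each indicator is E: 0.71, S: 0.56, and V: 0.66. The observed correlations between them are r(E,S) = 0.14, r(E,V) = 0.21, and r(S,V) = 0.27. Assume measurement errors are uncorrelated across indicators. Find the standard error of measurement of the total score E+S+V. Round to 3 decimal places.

Var(total) = 455.31 + 187.257 = 642.567.
True-score variance = 287.304 + 187.257 = 474.561, so reliability = 0.7385.
Error variance = 642.567 − 474.561 = 168.006; SEM = √168.006 = 12.962.

12.962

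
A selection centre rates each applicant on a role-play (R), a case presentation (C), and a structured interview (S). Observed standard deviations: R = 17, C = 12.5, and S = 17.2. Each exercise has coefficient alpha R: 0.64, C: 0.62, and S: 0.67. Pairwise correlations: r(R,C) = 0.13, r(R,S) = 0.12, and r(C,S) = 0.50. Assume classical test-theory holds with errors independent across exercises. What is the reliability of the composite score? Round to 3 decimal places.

Var(R+C+S) = 17² + 12.5² + 17.2² + 2·[17·12.5·0.13 + 17·17.2·0.12 + 12.5·17.2·0.50] = 741.09 + 340.426 = 1081.52.
Under uncorrelated errors the observed covariances equal the true-score covariances, so only the own-variance terms attenuate.
True-score variance = [17²·0.64 + 12.5²·0.62 + 17.2²·0.67] + 340.426 = 480.048 + 340.426 = 820.474.
Reliability = 820.474 / 1081.52 = 0.759.

0.759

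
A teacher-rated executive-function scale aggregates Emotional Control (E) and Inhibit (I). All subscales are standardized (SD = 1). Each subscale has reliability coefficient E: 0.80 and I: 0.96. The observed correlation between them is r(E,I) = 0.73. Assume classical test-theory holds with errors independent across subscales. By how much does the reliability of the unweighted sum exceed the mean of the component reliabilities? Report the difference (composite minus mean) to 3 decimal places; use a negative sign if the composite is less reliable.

Var(sum) = 2 + 1.46 = 3.46; true-score variance = 1.76 + 1.46 = 3.22; composite reliability = 0.9306.
Mean component reliability = 0.8800.
Difference = 0.9306 − 0.8800 = 0.051.

0.051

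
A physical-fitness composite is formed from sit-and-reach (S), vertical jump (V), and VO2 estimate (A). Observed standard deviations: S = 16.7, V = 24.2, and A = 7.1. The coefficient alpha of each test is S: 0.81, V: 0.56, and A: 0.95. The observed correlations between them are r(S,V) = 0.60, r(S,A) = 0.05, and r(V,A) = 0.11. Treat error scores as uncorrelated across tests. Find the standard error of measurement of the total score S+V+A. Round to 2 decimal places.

17.70

Var(total) = 914.94 + 534.625 = 1449.57.
True-score variance = 601.749 + 534.625 = 1136.37, so reliability = 0.7839.
Error variance = 1449.57 − 1136.37 = 313.191; SEM = √313.191 = 17.70.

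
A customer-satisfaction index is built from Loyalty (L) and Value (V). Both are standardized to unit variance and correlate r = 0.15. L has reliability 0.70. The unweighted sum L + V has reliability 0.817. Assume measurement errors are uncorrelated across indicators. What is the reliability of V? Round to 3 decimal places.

0.879

Var(L+V) = 2 + 2·0.15 = 2.300.
True-score variance = ρ_L + ρ_V + 2·0.15, so 0.817 = (0.70 + ρ_V + 0.30) / 2.300.
ρ_V = 0.817·2.300 − 0.70 − 0.30 = 0.879.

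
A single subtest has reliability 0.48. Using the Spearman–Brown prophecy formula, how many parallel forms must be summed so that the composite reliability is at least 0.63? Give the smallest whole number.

2

k ≥ ρ*(1−ρ₁)/(ρ₁(1−ρ*)) = 0.63·0.52 / (0.48·0.37) = 1.845.
Smallest integer k = 2.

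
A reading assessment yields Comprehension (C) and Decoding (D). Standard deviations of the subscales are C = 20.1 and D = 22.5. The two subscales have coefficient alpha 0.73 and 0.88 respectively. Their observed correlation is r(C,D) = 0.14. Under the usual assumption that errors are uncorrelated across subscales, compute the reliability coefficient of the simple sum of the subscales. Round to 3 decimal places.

Var(C+D) = 20.1² + 22.5² + 2·[20.1·22.5·0.14] = 910.26 + 126.63 = 1036.89.
Because errors are independent across components, Cov(Tᵢ,Tⱼ) = Cov(Xᵢ,Xⱼ); the off-diagonal part of the true-score variance is the same as above.
True-score variance = [20.1²·0.73 + 22.5²·0.88] + 126.63 = 740.427 + 126.63 = 867.057.
Reliability = 867.057 / 1036.89 = 0.836.

0.836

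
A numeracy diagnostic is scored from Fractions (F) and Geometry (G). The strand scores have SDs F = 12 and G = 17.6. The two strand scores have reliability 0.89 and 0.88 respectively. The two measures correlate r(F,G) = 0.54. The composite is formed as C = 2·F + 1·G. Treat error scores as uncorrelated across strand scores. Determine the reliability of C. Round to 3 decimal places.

0.925

Var(C) = 2²·12² + 17.6² + 2·[2·12·17.6·0.54] = 885.76 + 456.192 = 1341.95.
Under uncorrelated errors the observed covariances equal the true-score covariances, so only the own-variance terms attenuate.
True-score variance = [2²·12²·0.89 + 17.6²·0.88] + 456.192 = 785.229 + 456.192 = 1241.42.
Reliability = 1241.42 / 1341.95 = 0.925.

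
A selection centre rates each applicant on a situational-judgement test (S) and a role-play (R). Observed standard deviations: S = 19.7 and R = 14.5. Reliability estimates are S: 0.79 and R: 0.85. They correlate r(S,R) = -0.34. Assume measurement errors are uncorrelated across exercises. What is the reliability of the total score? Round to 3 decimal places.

0.720

Var(S+R) = 19.7² + 14.5² + 2·[19.7·14.5·(-0.34)] = 598.34 − 194.242 = 404.098.
Because errors are independent across components, Cov(Tᵢ,Tⱼ) = Cov(Xᵢ,Xⱼ); the off-diagonal part of the true-score variance is the same as above.
True-score variance = [19.7²·0.79 + 14.5²·0.85] − 194.242 = 485.304 − 194.242 = 291.062.
Reliability = 291.062 / 404.098 = 0.720.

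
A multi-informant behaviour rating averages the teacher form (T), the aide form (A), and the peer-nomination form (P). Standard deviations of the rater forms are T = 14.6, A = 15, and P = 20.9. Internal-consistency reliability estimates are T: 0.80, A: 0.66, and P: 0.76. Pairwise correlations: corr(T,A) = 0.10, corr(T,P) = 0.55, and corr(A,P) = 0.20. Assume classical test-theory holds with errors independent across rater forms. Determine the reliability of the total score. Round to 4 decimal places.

Var(T+A+P) = 14.6² + 15² + 20.9² + 2·[14.6·15·0.10 + 14.6·20.9·0.55 + 15·20.9·0.20] = 874.97 + 504.854 = 1379.82.
With uncorrelated errors the cross-covariances are all true-score covariance, so they carry over unchanged; only the diagonal terms shrink to ρᵢσᵢ².
True-score variance = [14.6²·0.80 + 15²·0.66 + 20.9²·0.76] + 504.854 = 651.004 + 504.854 = 1155.86.
Reliability = 1155.86 / 1379.82 = 0.8377.

0.8377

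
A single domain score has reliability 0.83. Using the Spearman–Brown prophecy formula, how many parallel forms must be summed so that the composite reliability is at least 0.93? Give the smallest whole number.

k ≥ ρ*(1−ρ₁)/(ρ₁(1−ρ*)) = 0.93·0.17 / (0.83·0.07) = 2.721.
Smallest integer k = 3.

3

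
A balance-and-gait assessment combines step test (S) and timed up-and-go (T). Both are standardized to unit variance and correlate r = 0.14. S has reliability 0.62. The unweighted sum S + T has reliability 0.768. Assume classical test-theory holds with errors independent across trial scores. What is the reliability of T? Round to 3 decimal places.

0.851

Var(S+T) = 2 + 2·0.14 = 2.280.
True-score variance = ρ_S + ρ_T + 2·0.14, so 0.768 = (0.62 + ρ_T + 0.28) / 2.280.
ρ_T = 0.768·2.280 − 0.62 − 0.28 = 0.851.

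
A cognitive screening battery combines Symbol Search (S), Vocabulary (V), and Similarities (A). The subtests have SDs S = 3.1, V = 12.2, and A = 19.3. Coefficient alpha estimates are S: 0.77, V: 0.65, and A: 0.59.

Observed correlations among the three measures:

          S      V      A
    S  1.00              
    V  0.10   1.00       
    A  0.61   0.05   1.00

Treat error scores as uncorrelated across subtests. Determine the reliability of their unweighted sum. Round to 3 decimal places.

Var(S+V+A) = 3.1² + 12.2² + 19.3² + 2·[3.1·12.2·0.10 + 3.1·19.3·0.61 + 12.2·19.3·0.05] = 530.94 + 104.103 = 635.043.
Under uncorrelated errors the observed covariances equal the true-score covariances, so only the own-variance terms attenuate.
True-score variance = [3.1²·0.77 + 12.2²·0.65 + 19.3²·0.59] + 104.103 = 323.915 + 104.103 = 428.017.
Reliability = 428.017 / 635.043 = 0.674.

0.674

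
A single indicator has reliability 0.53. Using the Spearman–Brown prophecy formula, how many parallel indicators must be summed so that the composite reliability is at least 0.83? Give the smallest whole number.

k ≥ ρ*(1−ρ₁)/(ρ₁(1−ρ*)) = 0.83·0.47 / (0.53·0.17) = 4.330.
Smallest integer k = 5.

5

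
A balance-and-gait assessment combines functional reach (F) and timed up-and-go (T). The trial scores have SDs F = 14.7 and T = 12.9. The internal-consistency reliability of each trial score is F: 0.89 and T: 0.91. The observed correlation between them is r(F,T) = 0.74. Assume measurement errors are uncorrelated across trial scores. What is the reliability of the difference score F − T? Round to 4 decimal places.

0.6196

Var(F−T) = 14.7² + 12.9² − 2·14.7·12.9·0.74 = 382.5 − 280.652 = 101.848.
Under uncorrelated errors the observed covariances equal the true-score covariances, so only the own-variance terms attenuate.
True-score variance = [14.7²·0.89 + 12.9²·0.91] − 280.652 = 343.753 − 280.652 = 63.1008.
Reliability = 63.1008 / 101.848 = 0.6196.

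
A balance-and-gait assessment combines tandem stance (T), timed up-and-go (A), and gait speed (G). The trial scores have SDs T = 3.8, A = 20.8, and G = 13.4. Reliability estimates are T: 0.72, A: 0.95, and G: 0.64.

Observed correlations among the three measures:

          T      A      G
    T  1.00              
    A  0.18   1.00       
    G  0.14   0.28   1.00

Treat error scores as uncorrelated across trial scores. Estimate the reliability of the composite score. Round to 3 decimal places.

0.891

Var(T+A+G) = 3.8² + 20.8² + 13.4² + 2·[3.8·20.8·0.18 + 3.8·13.4·0.14 + 20.8·13.4·0.28] = 626.64 + 198.795 = 825.435.
Under uncorrelated errors the observed covariances equal the true-score covariances, so only the own-variance terms attenuate.
True-score variance = [3.8²·0.72 + 20.8²·0.95 + 13.4²·0.64] + 198.795 = 536.323 + 198.795 = 735.118.
Reliability = 735.118 / 825.435 = 0.891.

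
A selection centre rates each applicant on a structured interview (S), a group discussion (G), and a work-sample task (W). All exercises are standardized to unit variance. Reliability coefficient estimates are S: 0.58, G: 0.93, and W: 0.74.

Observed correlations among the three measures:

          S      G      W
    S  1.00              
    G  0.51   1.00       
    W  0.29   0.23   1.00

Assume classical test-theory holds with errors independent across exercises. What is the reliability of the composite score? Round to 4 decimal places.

0.8518

Var(S+G+W) = 3 + 2·[0.51 + 0.29 + 0.23] = 3 + 2.06 = 5.06.
Under uncorrelated errors the observed covariances equal the true-score covariances, so only the own-variance terms attenuate.
True-score variance = [0.58 + 0.93 + 0.74] + 2.06 = 2.25 + 2.06 = 4.31.
Reliability = 4.31 / 5.06 = 0.8518.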